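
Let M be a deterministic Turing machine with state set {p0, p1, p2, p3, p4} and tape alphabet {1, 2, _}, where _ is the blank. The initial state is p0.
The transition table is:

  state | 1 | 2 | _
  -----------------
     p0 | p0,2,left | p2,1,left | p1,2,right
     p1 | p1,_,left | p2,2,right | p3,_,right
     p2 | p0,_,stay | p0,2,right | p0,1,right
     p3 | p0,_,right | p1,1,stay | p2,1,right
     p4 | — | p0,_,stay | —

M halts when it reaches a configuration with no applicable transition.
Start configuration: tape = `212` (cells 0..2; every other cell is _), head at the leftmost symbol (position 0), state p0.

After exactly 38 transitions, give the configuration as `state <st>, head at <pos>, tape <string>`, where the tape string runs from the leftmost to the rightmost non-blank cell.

state p2, head at -4, tape 222122222

state=p0 head=0 tape=______[2]12   (p0,2)→(p2,1,left)
state=p2 head=-1 tape=_____[_]112   (p2,_)→(p0,1,right)
state=p0 head=0 tape=_____1[1]12   (p0,1)→(p0,2,left)
state=p0 head=-1 tape=_____[1]212   (p0,1)→(p0,2,left)
state=p0 head=-2 tape=____[_]2212   (p0,_)→(p1,2,right)
state=p1 head=-1 tape=____2[2]212   (p1,2)→(p2,2,right)
state=p2 head=0 tape=____22[2]12   (p2,2)→(p0,2,right)
state=p0 head=1 tape=____222[1]2   (p0,1)→(p0,2,left)
state=p0 head=0 tape=____22[2]22   (p0,2)→(p2,1,left)
state=p2 head=-1 tape=____2[2]122   (p2,2)→(p0,2,right)
state=p0 head=0 tape=____22[1]22   (p0,1)→(p0,2,left)
state=p0 head=-1 tape=____2[2]222   (p0,2)→(p2,1,left)
state=p2 head=-2 tape=____[2]1222   (p2,2)→(p0,2,right)
state=p0 head=-1 tape=____2[1]222   (p0,1)→(p0,2,left)
state=p0 head=-2 tape=____[2]2222   (p0,2)→(p2,1,left)
state=p2 head=-3 tape=___[_]12222   (p2,_)→(p0,1,right)
state=p0 head=-2 tape=___1[1]2222   (p0,1)→(p0,2,left)
state=p0 head=-3 tape=___[1]22222   (p0,1)→(p0,2,left)
state=p0 head=-4 tape=__[_]222222   (p0,_)→(p1,2,right)
state=p1 head=-3 tape=__2[2]22222   (p1,2)→(p2,2,right)
state=p2 head=-2 tape=__22[2]2222   (p2,2)→(p0,2,right)
state=p0 head=-1 tape=__222[2]222   (p0,2)→(p2,1,left)
state=p2 head=-2 tape=__22[2]1222   (p2,2)→(p0,2,right)
state=p0 head=-1 tape=__222[1]222   (p0,1)→(p0,2,left)
state=p0 head=-2 tape=__22[2]2222   (p0,2)→(p2,1,left)
state=p2 head=-3 tape=__2[2]12222   (p2,2)→(p0,2,right)
state=p0 head=-2 tape=__22[1]2222   (p0,1)→(p0,2,left)
state=p0 head=-3 tape=__2[2]22222   (p0,2)→(p2,1,left)
state=p2 head=-4 tape=__[2]122222   (p2,2)→(p0,2,right)
state=p0 head=-3 tape=__2[1]22222   (p0,1)→(p0,2,left)
state=p0 head=-4 tape=__[2]222222   (p0,2)→(p2,1,left)
state=p2 head=-5 tape=_[_]1222222   (p2,_)→(p0,1,right)
state=p0 head=-4 tape=_1[1]222222   (p0,1)→(p0,2,left)
state=p0 head=-5 tape=_[1]2222222   (p0,1)→(p0,2,left)
state=p0 head=-6 tape=[_]22222222   (p0,_)→(p1,2,right)
state=p1 head=-5 tape=2[2]2222222   (p1,2)→(p2,2,right)
state=p2 head=-4 tape=22[2]222222   (p2,2)→(p0,2,right)
state=p0 head=-3 tape=222[2]22222   (p0,2)→(p2,1,left)
state=p2 head=-4 tape=22[2]122222
After 38 steps: state p2, head at -4, tape 222122222.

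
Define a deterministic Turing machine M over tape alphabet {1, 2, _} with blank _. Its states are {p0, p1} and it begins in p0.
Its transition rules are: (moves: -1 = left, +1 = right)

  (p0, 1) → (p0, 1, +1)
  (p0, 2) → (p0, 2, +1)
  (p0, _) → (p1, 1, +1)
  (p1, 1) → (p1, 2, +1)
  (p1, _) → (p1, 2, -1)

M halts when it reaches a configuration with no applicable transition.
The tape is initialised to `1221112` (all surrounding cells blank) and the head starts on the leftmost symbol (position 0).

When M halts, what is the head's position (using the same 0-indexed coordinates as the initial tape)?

8

state=p0 head=0 tape=[1]221112__   (p0,1)→(p0,1,+1)
state=p0 head=1 tape=1[2]21112__   (p0,2)→(p0,2,+1)
state=p0 head=2 tape=12[2]1112__   (p0,2)→(p0,2,+1)
state=p0 head=3 tape=122[1]112__   (p0,1)→(p0,1,+1)
state=p0 head=4 tape=1221[1]12__   (p0,1)→(p0,1,+1)
state=p0 head=5 tape=12211[1]2__   (p0,1)→(p0,1,+1)
state=p0 head=6 tape=122111[2]__   (p0,2)→(p0,2,+1)
state=p0 head=7 tape=1221112[_]_   (p0,_)→(p1,1,+1)
state=p1 head=8 tape=12211121[_]   (p1,_)→(p1,2,-1)
state=p1 head=7 tape=1221112[1]2   (p1,1)→(p1,2,+1)
state=p1 head=8 tape=12211122[2]
At halt the head is at cell 8.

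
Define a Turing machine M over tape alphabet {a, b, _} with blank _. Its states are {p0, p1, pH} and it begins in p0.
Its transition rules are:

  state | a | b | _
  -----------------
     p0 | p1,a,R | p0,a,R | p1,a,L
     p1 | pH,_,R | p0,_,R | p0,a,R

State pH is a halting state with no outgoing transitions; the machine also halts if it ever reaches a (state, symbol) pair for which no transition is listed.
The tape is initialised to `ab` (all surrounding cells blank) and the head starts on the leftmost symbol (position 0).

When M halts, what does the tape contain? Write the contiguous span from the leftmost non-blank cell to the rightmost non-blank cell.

aaa_a

p0 | [a]b___   read a → write a, move R, go to p1
p1 | a[b]___   read b → write _, move R, go to p0
p0 | a_[_]__   read _ → write a, move L, go to p1
p1 | a[_]a__   read _ → write a, move R, go to p0
p0 | aa[a]__   read a → write a, move R, go to p1
p1 | aaa[_]_   read _ → write a, move R, go to p0
p0 | aaaa[_]   read _ → write a, move L, go to p1
p1 | aaa[a]a   read a → write _, move R, go to pH
pH | aaa_[a]
The non-blank tape span at halt is aaa_a.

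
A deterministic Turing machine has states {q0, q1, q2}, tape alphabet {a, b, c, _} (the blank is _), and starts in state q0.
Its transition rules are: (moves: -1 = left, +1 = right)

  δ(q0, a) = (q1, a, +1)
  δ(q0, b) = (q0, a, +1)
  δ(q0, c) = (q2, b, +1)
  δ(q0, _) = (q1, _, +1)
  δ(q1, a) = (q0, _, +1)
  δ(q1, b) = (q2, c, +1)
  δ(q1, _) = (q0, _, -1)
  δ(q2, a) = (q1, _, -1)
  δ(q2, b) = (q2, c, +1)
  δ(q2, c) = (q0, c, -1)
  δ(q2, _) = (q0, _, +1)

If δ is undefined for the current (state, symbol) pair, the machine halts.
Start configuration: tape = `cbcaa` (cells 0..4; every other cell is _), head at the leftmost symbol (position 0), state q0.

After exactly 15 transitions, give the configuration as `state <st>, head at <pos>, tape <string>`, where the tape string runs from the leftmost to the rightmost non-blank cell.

state=q0 head=0 tape=[c]bcaa_   (q0,c)→(q2,b,+1)
state=q2 head=1 tape=b[b]caa_   (q2,b)→(q2,c,+1)
state=q2 head=2 tape=bc[c]aa_   (q2,c)→(q0,c,-1)
state=q0 head=1 tape=b[c]caa_   (q0,c)→(q2,b,+1)
state=q2 head=2 tape=bb[c]aa_   (q2,c)→(q0,c,-1)
state=q0 head=1 tape=b[b]caa_   (q0,b)→(q0,a,+1)
state=q0 head=2 tape=ba[c]aa_   (q0,c)→(q2,b,+1)
state=q2 head=3 tape=bab[a]a_   (q2,a)→(q1,_,-1)
state=q1 head=2 tape=ba[b]_a_   (q1,b)→(q2,c,+1)
state=q2 head=3 tape=bac[_]a_   (q2,_)→(q0,_,+1)
state=q0 head=4 tape=bac_[a]_   (q0,a)→(q1,a,+1)
state=q1 head=5 tape=bac_a[_]   (q1,_)→(q0,_,-1)
state=q0 head=4 tape=bac_[a]_   (q0,a)→(q1,a,+1)
state=q1 head=5 tape=bac_a[_]   (q1,_)→(q0,_,-1)
state=q0 head=4 tape=bac_[a]_   (q0,a)→(q1,a,+1)
state=q1 head=5 tape=bac_a[_]
After 15 steps: state q1, head at 5, tape bac_a.

state q1, head at 5, tape bac_a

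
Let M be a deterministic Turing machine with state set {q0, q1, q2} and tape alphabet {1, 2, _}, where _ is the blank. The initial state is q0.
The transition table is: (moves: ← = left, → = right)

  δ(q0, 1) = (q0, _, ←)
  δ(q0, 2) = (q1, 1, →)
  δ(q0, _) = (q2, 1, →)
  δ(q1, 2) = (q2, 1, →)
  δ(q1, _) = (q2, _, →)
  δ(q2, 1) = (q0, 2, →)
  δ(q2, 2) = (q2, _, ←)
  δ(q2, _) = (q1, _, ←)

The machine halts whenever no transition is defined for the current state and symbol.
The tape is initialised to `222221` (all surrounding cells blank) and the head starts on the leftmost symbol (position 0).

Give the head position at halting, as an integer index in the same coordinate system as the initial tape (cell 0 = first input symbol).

q0 | [2]22221__   read 2 → write 1, move →, go to q1
q1 | 1[2]2221__   read 2 → write 1, move →, go to q2
q2 | 11[2]221__   read 2 → write _, move ←, go to q2
q2 | 1[1]_221__   read 1 → write 2, move →, go to q0
q0 | 12[_]221__   read _ → write 1, move →, go to q2
q2 | 121[2]21__   read 2 → write _, move ←, go to q2
q2 | 12[1]_21__   read 1 → write 2, move →, go to q0
q0 | 122[_]21__   read _ → write 1, move →, go to q2
q2 | 1221[2]1__   read 2 → write _, move ←, go to q2
q2 | 122[1]_1__   read 1 → write 2, move →, go to q0
q0 | 1222[_]1__   read _ → write 1, move →, go to q2
q2 | 12221[1]__   read 1 → write 2, move →, go to q0
q0 | 122212[_]_   read _ → write 1, move →, go to q2
q2 | 1222121[_]   read _ → write _, move ←, go to q1
q1 | 122212[1]_
At halt the head is at cell 6.

6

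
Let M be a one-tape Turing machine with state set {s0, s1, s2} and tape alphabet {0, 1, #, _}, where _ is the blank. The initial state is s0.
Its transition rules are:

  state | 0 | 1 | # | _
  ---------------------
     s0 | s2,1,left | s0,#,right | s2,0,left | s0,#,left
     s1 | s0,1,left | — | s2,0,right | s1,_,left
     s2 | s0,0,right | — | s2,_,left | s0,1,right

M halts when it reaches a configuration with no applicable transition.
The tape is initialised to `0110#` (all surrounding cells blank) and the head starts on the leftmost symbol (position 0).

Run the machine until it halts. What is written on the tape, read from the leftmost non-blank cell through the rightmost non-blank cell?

1___1#

s0 | _[0]110#   read 0 → write 1, move left, go to s2
s2 | [_]1110#   read _ → write 1, move right, go to s0
s0 | 1[1]110#   read 1 → write #, move right, go to s0
s0 | 1#[1]10#   read 1 → write #, move right, go to s0
s0 | 1##[1]0#   read 1 → write #, move right, go to s0
s0 | 1###[0]#   read 0 → write 1, move left, go to s2
s2 | 1##[#]1#   read # → write _, move left, go to s2
s2 | 1#[#]_1#   read # → write _, move left, go to s2
s2 | 1[#]__1#   read # → write _, move left, go to s2
s2 | [1]___1#
The non-blank tape span at halt is 1___1#.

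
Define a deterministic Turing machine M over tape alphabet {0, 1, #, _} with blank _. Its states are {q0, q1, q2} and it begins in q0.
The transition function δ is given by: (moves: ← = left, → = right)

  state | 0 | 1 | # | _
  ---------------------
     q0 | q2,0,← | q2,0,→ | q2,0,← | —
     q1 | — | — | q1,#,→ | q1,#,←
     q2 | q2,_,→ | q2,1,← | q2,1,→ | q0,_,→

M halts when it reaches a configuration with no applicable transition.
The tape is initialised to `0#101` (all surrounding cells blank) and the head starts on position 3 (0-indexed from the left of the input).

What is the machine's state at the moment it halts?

q0

state=q0 head=3 tape=0#1[0]1__   (q0,0)→(q2,0,←)
state=q2 head=2 tape=0#[1]01__   (q2,1)→(q2,1,←)
state=q2 head=1 tape=0[#]101__   (q2,#)→(q2,1,→)
state=q2 head=2 tape=01[1]01__   (q2,1)→(q2,1,←)
state=q2 head=1 tape=0[1]101__   (q2,1)→(q2,1,←)
state=q2 head=0 tape=[0]1101__   (q2,0)→(q2,_,→)
state=q2 head=1 tape=_[1]101__   (q2,1)→(q2,1,←)
state=q2 head=0 tape=[_]1101__   (q2,_)→(q0,_,→)
state=q0 head=1 tape=_[1]101__   (q0,1)→(q2,0,→)
state=q2 head=2 tape=_0[1]01__   (q2,1)→(q2,1,←)
state=q2 head=1 tape=_[0]101__   (q2,0)→(q2,_,→)
state=q2 head=2 tape=__[1]01__   (q2,1)→(q2,1,←)
state=q2 head=1 tape=_[_]101__   (q2,_)→(q0,_,→)
state=q0 head=2 tape=__[1]01__   (q0,1)→(q2,0,→)
state=q2 head=3 tape=__0[0]1__   (q2,0)→(q2,_,→)
state=q2 head=4 tape=__0_[1]__   (q2,1)→(q2,1,←)
state=q2 head=3 tape=__0[_]1__   (q2,_)→(q0,_,→)
state=q0 head=4 tape=__0_[1]__   (q0,1)→(q2,0,→)
state=q2 head=5 tape=__0_0[_]_   (q2,_)→(q0,_,→)
state=q0 head=6 tape=__0_0_[_]
No transition is defined for (q0, _); M halts in state q0.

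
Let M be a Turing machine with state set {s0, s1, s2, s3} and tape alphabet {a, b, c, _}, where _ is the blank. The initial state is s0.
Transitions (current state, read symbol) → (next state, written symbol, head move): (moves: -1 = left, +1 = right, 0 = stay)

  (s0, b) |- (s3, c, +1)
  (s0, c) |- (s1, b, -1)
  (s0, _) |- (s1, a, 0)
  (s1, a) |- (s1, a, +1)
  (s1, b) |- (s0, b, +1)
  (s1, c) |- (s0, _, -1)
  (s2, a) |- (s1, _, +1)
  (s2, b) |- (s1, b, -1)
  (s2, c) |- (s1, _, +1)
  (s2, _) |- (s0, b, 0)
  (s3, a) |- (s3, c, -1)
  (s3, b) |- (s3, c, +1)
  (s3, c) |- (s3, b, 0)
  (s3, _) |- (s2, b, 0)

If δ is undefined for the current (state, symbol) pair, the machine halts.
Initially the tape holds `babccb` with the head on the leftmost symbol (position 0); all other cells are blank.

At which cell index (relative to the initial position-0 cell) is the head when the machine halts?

-1

state=s0 head=0 tape=_[b]abccb_   (s0,b)→(s3,c,+1)
state=s3 head=1 tape=_c[a]bccb_   (s3,a)→(s3,c,-1)
state=s3 head=0 tape=_[c]cbccb_   (s3,c)→(s3,b,0)
state=s3 head=0 tape=_[b]cbccb_   (s3,b)→(s3,c,+1)
state=s3 head=1 tape=_c[c]bccb_   (s3,c)→(s3,b,0)
state=s3 head=1 tape=_c[b]bccb_   (s3,b)→(s3,c,+1)
state=s3 head=2 tape=_cc[b]ccb_   (s3,b)→(s3,c,+1)
state=s3 head=3 tape=_ccc[c]cb_   (s3,c)→(s3,b,0)
state=s3 head=3 tape=_ccc[b]cb_   (s3,b)→(s3,c,+1)
state=s3 head=4 tape=_cccc[c]b_   (s3,c)→(s3,b,0)
state=s3 head=4 tape=_cccc[b]b_   (s3,b)→(s3,c,+1)
state=s3 head=5 tape=_ccccc[b]_   (s3,b)→(s3,c,+1)
state=s3 head=6 tape=_cccccc[_]   (s3,_)→(s2,b,0)
state=s2 head=6 tape=_cccccc[b]   (s2,b)→(s1,b,-1)
state=s1 head=5 tape=_ccccc[c]b   (s1,c)→(s0,_,-1)
state=s0 head=4 tape=_cccc[c]_b   (s0,c)→(s1,b,-1)
state=s1 head=3 tape=_ccc[c]b_b   (s1,c)→(s0,_,-1)
state=s0 head=2 tape=_cc[c]_b_b   (s0,c)→(s1,b,-1)
state=s1 head=1 tape=_c[c]b_b_b   (s1,c)→(s0,_,-1)
state=s0 head=0 tape=_[c]_b_b_b   (s0,c)→(s1,b,-1)
state=s1 head=-1 tape=[_]b_b_b_b
At halt the head is at cell -1.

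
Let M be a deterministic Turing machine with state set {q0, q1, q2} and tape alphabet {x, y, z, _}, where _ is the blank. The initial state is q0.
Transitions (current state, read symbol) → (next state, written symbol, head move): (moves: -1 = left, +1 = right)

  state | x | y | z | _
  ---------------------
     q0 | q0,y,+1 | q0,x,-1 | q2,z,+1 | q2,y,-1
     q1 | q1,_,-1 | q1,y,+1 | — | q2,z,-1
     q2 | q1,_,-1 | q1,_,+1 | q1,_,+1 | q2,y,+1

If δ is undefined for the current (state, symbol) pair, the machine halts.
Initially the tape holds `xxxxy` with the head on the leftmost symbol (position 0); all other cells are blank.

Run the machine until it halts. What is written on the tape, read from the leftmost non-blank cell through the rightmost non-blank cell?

state=q0 head=0 tape=__[x]xxxy   (q0,x)→(q0,y,+1)
state=q0 head=1 tape=__y[x]xxy   (q0,x)→(q0,y,+1)
state=q0 head=2 tape=__yy[x]xy   (q0,x)→(q0,y,+1)
state=q0 head=3 tape=__yyy[x]y   (q0,x)→(q0,y,+1)
state=q0 head=4 tape=__yyyy[y]   (q0,y)→(q0,x,-1)
state=q0 head=3 tape=__yyy[y]x   (q0,y)→(q0,x,-1)
state=q0 head=2 tape=__yy[y]xx   (q0,y)→(q0,x,-1)
state=q0 head=1 tape=__y[y]xxx   (q0,y)→(q0,x,-1)
state=q0 head=0 tape=__[y]xxxx   (q0,y)→(q0,x,-1)
state=q0 head=-1 tape=_[_]xxxxx   (q0,_)→(q2,y,-1)
state=q2 head=-2 tape=[_]yxxxxx   (q2,_)→(q2,y,+1)
state=q2 head=-1 tape=y[y]xxxxx   (q2,y)→(q1,_,+1)
state=q1 head=0 tape=y_[x]xxxx   (q1,x)→(q1,_,-1)
state=q1 head=-1 tape=y[_]_xxxx   (q1,_)→(q2,z,-1)
state=q2 head=-2 tape=[y]z_xxxx   (q2,y)→(q1,_,+1)
state=q1 head=-1 tape=_[z]_xxxx
The non-blank tape span at halt is z_xxxx.

z_xxxx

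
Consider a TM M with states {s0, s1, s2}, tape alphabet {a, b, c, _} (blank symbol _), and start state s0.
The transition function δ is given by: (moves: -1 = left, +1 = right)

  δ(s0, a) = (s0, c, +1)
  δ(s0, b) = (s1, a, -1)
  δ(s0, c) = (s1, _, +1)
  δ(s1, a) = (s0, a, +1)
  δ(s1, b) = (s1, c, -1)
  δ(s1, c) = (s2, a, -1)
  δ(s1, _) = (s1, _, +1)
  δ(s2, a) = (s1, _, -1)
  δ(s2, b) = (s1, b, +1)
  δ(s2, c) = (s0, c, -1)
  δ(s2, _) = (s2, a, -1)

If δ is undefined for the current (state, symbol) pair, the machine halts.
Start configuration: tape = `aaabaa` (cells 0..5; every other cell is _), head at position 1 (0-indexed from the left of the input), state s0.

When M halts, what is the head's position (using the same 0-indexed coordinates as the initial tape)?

state=s0 head=1 tape=a[a]abaa_   (s0,a)→(s0,c,+1)
state=s0 head=2 tape=ac[a]baa_   (s0,a)→(s0,c,+1)
state=s0 head=3 tape=acc[b]aa_   (s0,b)→(s1,a,-1)
state=s1 head=2 tape=ac[c]aaa_   (s1,c)→(s2,a,-1)
state=s2 head=1 tape=a[c]aaaa_   (s2,c)→(s0,c,-1)
state=s0 head=0 tape=[a]caaaa_   (s0,a)→(s0,c,+1)
state=s0 head=1 tape=c[c]aaaa_   (s0,c)→(s1,_,+1)
state=s1 head=2 tape=c_[a]aaa_   (s1,a)→(s0,a,+1)
state=s0 head=3 tape=c_a[a]aa_   (s0,a)→(s0,c,+1)
state=s0 head=4 tape=c_ac[a]a_   (s0,a)→(s0,c,+1)
state=s0 head=5 tape=c_acc[a]_   (s0,a)→(s0,c,+1)
state=s0 head=6 tape=c_accc[_]
At halt the head is at cell 6.

6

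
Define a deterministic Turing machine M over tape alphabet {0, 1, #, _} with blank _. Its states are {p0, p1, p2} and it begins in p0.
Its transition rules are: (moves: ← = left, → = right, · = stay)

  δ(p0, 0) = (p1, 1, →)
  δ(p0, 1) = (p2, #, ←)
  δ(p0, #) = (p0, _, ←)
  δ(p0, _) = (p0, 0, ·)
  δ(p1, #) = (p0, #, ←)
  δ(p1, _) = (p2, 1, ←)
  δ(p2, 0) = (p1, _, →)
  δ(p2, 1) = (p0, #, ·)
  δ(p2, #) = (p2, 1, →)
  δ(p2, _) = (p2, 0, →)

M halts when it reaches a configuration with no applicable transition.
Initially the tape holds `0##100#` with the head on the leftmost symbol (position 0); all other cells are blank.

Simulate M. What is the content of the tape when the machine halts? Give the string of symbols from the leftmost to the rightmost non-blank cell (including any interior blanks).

011010_0#

state=p0 head=0 tape=__[0]##100#   (p0,0)→(p1,1,→)
state=p1 head=1 tape=__1[#]#100#   (p1,#)→(p0,#,←)
state=p0 head=0 tape=__[1]##100#   (p0,1)→(p2,#,←)
state=p2 head=-1 tape=_[_]###100#   (p2,_)→(p2,0,→)
state=p2 head=0 tape=_0[#]##100#   (p2,#)→(p2,1,→)
state=p2 head=1 tape=_01[#]#100#   (p2,#)→(p2,1,→)
state=p2 head=2 tape=_011[#]100#   (p2,#)→(p2,1,→)
state=p2 head=3 tape=_0111[1]00#   (p2,1)→(p0,#,·)
state=p0 head=3 tape=_0111[#]00#   (p0,#)→(p0,_,←)
state=p0 head=2 tape=_011[1]_00#   (p0,1)→(p2,#,←)
state=p2 head=1 tape=_01[1]#_00#   (p2,1)→(p0,#,·)
state=p0 head=1 tape=_01[#]#_00#   (p0,#)→(p0,_,←)
state=p0 head=0 tape=_0[1]_#_00#   (p0,1)→(p2,#,←)
state=p2 head=-1 tape=_[0]#_#_00#   (p2,0)→(p1,_,→)
state=p1 head=0 tape=__[#]_#_00#   (p1,#)→(p0,#,←)
state=p0 head=-1 tape=_[_]#_#_00#   (p0,_)→(p0,0,·)
state=p0 head=-1 tape=_[0]#_#_00#   (p0,0)→(p1,1,→)
state=p1 head=0 tape=_1[#]_#_00#   (p1,#)→(p0,#,←)
state=p0 head=-1 tape=_[1]#_#_00#   (p0,1)→(p2,#,←)
state=p2 head=-2 tape=[_]##_#_00#   (p2,_)→(p2,0,→)
state=p2 head=-1 tape=0[#]#_#_00#   (p2,#)→(p2,1,→)
state=p2 head=0 tape=01[#]_#_00#   (p2,#)→(p2,1,→)
state=p2 head=1 tape=011[_]#_00#   (p2,_)→(p2,0,→)
state=p2 head=2 tape=0110[#]_00#   (p2,#)→(p2,1,→)
state=p2 head=3 tape=01101[_]00#   (p2,_)→(p2,0,→)
state=p2 head=4 tape=011010[0]0#   (p2,0)→(p1,_,→)
state=p1 head=5 tape=011010_[0]#
The non-blank tape span at halt is 011010_0#.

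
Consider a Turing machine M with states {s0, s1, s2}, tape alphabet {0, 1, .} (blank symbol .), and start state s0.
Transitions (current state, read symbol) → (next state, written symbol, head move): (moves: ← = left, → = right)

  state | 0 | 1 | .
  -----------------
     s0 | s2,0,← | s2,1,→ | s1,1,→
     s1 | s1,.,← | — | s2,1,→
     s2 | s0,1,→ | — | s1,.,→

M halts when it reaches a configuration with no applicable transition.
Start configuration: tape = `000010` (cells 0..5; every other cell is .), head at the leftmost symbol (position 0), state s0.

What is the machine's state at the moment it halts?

s1

state=s0 head=0 tape=.[0]00010   (s0,0)→(s2,0,←)
state=s2 head=-1 tape=[.]000010   (s2,.)→(s1,.,→)
state=s1 head=0 tape=.[0]00010   (s1,0)→(s1,.,←)
state=s1 head=-1 tape=[.].00010   (s1,.)→(s2,1,→)
state=s2 head=0 tape=1[.]00010   (s2,.)→(s1,.,→)
state=s1 head=1 tape=1.[0]0010   (s1,0)→(s1,.,←)
state=s1 head=0 tape=1[.].0010   (s1,.)→(s2,1,→)
state=s2 head=1 tape=11[.]0010   (s2,.)→(s1,.,→)
state=s1 head=2 tape=11.[0]010   (s1,0)→(s1,.,←)
state=s1 head=1 tape=11[.].010   (s1,.)→(s2,1,→)
state=s2 head=2 tape=111[.]010   (s2,.)→(s1,.,→)
state=s1 head=3 tape=111.[0]10   (s1,0)→(s1,.,←)
state=s1 head=2 tape=111[.].10   (s1,.)→(s2,1,→)
state=s2 head=3 tape=1111[.]10   (s2,.)→(s1,.,→)
state=s1 head=4 tape=1111.[1]0
No transition is defined for (s1, 1); M halts in state s1.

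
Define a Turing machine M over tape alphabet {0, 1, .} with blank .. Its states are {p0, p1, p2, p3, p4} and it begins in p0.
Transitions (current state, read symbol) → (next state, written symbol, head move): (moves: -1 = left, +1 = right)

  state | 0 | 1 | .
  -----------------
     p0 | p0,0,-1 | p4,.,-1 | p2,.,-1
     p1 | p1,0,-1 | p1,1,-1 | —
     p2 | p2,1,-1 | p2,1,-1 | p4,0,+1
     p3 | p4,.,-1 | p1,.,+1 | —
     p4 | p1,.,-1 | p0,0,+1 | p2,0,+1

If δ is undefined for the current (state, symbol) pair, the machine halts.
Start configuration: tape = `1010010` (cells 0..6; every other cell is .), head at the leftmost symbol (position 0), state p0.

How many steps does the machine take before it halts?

state=p0 head=0 tape=..[1]010010   (p0,1)→(p4,.,-1)
state=p4 head=-1 tape=.[.].010010   (p4,.)→(p2,0,+1)
state=p2 head=0 tape=.0[.]010010   (p2,.)→(p4,0,+1)
state=p4 head=1 tape=.00[0]10010   (p4,0)→(p1,.,-1)
state=p1 head=0 tape=.0[0].10010   (p1,0)→(p1,0,-1)
state=p1 head=-1 tape=.[0]0.10010   (p1,0)→(p1,0,-1)
state=p1 head=-2 tape=[.]00.10010
M halts after 6 transitions.

6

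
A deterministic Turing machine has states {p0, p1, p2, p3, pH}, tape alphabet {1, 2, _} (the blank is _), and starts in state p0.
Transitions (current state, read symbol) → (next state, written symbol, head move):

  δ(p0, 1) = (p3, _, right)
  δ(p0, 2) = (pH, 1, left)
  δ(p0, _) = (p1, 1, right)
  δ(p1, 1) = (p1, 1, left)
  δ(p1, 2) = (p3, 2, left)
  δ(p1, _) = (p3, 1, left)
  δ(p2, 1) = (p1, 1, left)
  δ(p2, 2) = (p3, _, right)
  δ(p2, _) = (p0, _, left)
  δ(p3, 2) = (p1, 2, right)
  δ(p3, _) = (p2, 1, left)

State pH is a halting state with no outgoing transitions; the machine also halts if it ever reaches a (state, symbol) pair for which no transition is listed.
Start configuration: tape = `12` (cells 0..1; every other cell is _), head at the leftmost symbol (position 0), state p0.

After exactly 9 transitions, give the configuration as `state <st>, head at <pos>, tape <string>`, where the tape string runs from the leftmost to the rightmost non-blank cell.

state p1, head at -1, tape 1_121

p0 | __[1]2_   read 1 → write _, move right, go to p3
p3 | ___[2]_   read 2 → write 2, move right, go to p1
p1 | ___2[_]   read _ → write 1, move left, go to p3
p3 | ___[2]1   read 2 → write 2, move right, go to p1
p1 | ___2[1]   read 1 → write 1, move left, go to p1
p1 | ___[2]1   read 2 → write 2, move left, go to p3
p3 | __[_]21   read _ → write 1, move left, go to p2
p2 | _[_]121   read _ → write _, move left, go to p0
p0 | [_]_121   read _ → write 1, move right, go to p1
p1 | 1[_]121
After 9 steps: state p1, head at -1, tape 1_121.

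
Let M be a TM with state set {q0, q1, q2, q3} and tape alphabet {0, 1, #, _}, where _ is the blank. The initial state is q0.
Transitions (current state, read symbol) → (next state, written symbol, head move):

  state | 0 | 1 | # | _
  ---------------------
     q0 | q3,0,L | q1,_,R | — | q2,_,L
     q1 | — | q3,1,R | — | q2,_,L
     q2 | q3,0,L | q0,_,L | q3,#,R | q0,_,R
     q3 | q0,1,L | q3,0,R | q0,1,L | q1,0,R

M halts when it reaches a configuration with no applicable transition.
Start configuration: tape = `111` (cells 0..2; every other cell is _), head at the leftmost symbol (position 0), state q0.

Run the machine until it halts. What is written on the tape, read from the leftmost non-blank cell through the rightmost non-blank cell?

001

q0 | [1]11___   read 1 → write _, move R, go to q1
q1 | _[1]1___   read 1 → write 1, move R, go to q3
q3 | _1[1]___   read 1 → write 0, move R, go to q3
q3 | _10[_]__   read _ → write 0, move R, go to q1
q1 | _100[_]_   read _ → write _, move L, go to q2
q2 | _10[0]__   read 0 → write 0, move L, go to q3
q3 | _1[0]0__   read 0 → write 1, move L, go to q0
q0 | _[1]10__   read 1 → write _, move R, go to q1
q1 | __[1]0__   read 1 → write 1, move R, go to q3
q3 | __1[0]__   read 0 → write 1, move L, go to q0
q0 | __[1]1__   read 1 → write _, move R, go to q1
q1 | ___[1]__   read 1 → write 1, move R, go to q3
q3 | ___1[_]_   read _ → write 0, move R, go to q1
q1 | ___10[_]   read _ → write _, move L, go to q2
q2 | ___1[0]_   read 0 → write 0, move L, go to q3
q3 | ___[1]0_   read 1 → write 0, move R, go to q3
q3 | ___0[0]_   read 0 → write 1, move L, go to q0
q0 | ___[0]1_   read 0 → write 0, move L, go to q3
q3 | __[_]01_   read _ → write 0, move R, go to q1
q1 | __0[0]1_
The non-blank tape span at halt is 001.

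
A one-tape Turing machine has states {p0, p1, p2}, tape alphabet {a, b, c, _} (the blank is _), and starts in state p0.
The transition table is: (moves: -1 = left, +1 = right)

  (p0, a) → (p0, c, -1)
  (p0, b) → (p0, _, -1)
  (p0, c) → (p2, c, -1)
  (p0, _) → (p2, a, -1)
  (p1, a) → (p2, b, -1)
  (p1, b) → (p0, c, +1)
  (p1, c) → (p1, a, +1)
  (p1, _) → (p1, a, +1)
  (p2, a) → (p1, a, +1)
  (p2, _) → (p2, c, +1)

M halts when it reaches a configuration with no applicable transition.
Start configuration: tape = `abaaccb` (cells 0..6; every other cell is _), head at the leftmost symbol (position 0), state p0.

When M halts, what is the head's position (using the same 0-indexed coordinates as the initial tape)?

p0 | __[a]baaccb   read a → write c, move -1, go to p0
p0 | _[_]cbaaccb   read _ → write a, move -1, go to p2
p2 | [_]acbaaccb   read _ → write c, move +1, go to p2
p2 | c[a]cbaaccb   read a → write a, move +1, go to p1
p1 | ca[c]baaccb   read c → write a, move +1, go to p1
p1 | caa[b]aaccb   read b → write c, move +1, go to p0
p0 | caac[a]accb   read a → write c, move -1, go to p0
p0 | caa[c]caccb   read c → write c, move -1, go to p2
p2 | ca[a]ccaccb   read a → write a, move +1, go to p1
p1 | caa[c]caccb   read c → write a, move +1, go to p1
p1 | caaa[c]accb   read c → write a, move +1, go to p1
p1 | caaaa[a]ccb   read a → write b, move -1, go to p2
p2 | caaa[a]bccb   read a → write a, move +1, go to p1
p1 | caaaa[b]ccb   read b → write c, move +1, go to p0
p0 | caaaac[c]cb   read c → write c, move -1, go to p2
p2 | caaaa[c]ccb
At halt the head is at cell 3.

3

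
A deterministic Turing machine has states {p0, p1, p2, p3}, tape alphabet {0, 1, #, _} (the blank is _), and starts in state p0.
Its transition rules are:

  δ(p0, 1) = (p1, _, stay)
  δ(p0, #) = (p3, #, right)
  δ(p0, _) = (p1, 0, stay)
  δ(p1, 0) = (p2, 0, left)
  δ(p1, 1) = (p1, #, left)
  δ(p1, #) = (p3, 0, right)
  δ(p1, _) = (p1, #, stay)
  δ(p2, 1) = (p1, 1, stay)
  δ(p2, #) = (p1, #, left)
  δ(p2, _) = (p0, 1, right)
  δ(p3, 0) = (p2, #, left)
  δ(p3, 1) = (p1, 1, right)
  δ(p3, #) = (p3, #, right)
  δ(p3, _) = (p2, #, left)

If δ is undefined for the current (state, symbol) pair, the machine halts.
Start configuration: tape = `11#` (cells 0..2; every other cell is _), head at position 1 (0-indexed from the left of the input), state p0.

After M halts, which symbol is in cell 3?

p0 | __1[1]#_   read 1 → write _, move stay, go to p1
p1 | __1[_]#_   read _ → write #, move stay, go to p1
p1 | __1[#]#_   read # → write 0, move right, go to p3
p3 | __10[#]_   read # → write #, move right, go to p3
p3 | __10#[_]   read _ → write #, move left, go to p2
p2 | __10[#]#   read # → write #, move left, go to p1
p1 | __1[0]##   read 0 → write 0, move left, go to p2
p2 | __[1]0##   read 1 → write 1, move stay, go to p1
p1 | __[1]0##   read 1 → write #, move left, go to p1
p1 | _[_]#0##   read _ → write #, move stay, go to p1
p1 | _[#]#0##   read # → write 0, move right, go to p3
p3 | _0[#]0##   read # → write #, move right, go to p3
p3 | _0#[0]##   read 0 → write #, move left, go to p2
p2 | _0[#]###   read # → write #, move left, go to p1
p1 | _[0]####   read 0 → write 0, move left, go to p2
p2 | [_]0####   read _ → write 1, move right, go to p0
p0 | 1[0]####
Cell 3 holds # when M halts.

#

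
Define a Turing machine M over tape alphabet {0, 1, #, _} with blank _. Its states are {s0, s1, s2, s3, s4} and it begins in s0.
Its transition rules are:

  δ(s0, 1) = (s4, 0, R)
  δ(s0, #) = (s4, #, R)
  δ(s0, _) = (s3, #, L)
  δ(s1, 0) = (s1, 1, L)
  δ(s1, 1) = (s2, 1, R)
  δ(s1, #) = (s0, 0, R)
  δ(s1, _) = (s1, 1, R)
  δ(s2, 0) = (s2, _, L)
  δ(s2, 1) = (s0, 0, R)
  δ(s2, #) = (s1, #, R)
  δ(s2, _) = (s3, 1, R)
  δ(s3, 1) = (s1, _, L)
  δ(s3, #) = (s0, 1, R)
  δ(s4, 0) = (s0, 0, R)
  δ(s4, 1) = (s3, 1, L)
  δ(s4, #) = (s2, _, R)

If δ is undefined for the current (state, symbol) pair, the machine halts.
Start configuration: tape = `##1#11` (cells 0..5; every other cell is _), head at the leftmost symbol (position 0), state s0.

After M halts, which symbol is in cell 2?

0

s0 | [#]#1#11   read # → write #, move R, go to s4
s4 | #[#]1#11   read # → write _, move R, go to s2
s2 | #_[1]#11   read 1 → write 0, move R, go to s0
s0 | #_0[#]11   read # → write #, move R, go to s4
s4 | #_0#[1]1   read 1 → write 1, move L, go to s3
s3 | #_0[#]11   read # → write 1, move R, go to s0
s0 | #_01[1]1   read 1 → write 0, move R, go to s4
s4 | #_010[1]   read 1 → write 1, move L, go to s3
s3 | #_01[0]1
Cell 2 holds 0 when M halts.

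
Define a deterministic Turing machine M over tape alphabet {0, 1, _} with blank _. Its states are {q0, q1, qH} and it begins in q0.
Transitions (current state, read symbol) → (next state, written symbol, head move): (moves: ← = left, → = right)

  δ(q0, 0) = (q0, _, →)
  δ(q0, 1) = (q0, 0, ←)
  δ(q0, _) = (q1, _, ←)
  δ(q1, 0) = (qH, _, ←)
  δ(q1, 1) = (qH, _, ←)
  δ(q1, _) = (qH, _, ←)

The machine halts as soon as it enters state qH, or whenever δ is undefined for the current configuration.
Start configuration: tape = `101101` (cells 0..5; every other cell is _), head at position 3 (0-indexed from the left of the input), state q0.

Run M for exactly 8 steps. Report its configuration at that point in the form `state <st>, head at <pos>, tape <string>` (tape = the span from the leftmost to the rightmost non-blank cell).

state q1, head at 3, tape 1____0

q0 | 101[1]01   read 1 → write 0, move ←, go to q0
q0 | 10[1]001   read 1 → write 0, move ←, go to q0
q0 | 1[0]0001   read 0 → write _, move →, go to q0
q0 | 1_[0]001   read 0 → write _, move →, go to q0
q0 | 1__[0]01   read 0 → write _, move →, go to q0
q0 | 1___[0]1   read 0 → write _, move →, go to q0
q0 | 1____[1]   read 1 → write 0, move ←, go to q0
q0 | 1___[_]0   read _ → write _, move ←, go to q1
q1 | 1__[_]_0
After 8 steps: state q1, head at 3, tape 1____0.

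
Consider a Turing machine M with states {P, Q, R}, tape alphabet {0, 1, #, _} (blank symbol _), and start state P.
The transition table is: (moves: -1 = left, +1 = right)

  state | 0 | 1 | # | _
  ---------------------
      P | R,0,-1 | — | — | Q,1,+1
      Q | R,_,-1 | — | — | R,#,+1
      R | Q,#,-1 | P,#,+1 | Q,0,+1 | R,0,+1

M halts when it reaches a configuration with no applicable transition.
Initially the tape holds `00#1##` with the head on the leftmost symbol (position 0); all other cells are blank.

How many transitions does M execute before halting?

17

state=P head=0 tape=___[0]0#1##   (P,0)→(R,0,-1)
state=R head=-1 tape=__[_]00#1##   (R,_)→(R,0,+1)
state=R head=0 tape=__0[0]0#1##   (R,0)→(Q,#,-1)
state=Q head=-1 tape=__[0]#0#1##   (Q,0)→(R,_,-1)
state=R head=-2 tape=_[_]_#0#1##   (R,_)→(R,0,+1)
state=R head=-1 tape=_0[_]#0#1##   (R,_)→(R,0,+1)
state=R head=0 tape=_00[#]0#1##   (R,#)→(Q,0,+1)
state=Q head=1 tape=_000[0]#1##   (Q,0)→(R,_,-1)
state=R head=0 tape=_00[0]_#1##   (R,0)→(Q,#,-1)
state=Q head=-1 tape=_0[0]#_#1##   (Q,0)→(R,_,-1)
state=R head=-2 tape=_[0]_#_#1##   (R,0)→(Q,#,-1)
state=Q head=-3 tape=[_]#_#_#1##   (Q,_)→(R,#,+1)
state=R head=-2 tape=#[#]_#_#1##   (R,#)→(Q,0,+1)
state=Q head=-1 tape=#0[_]#_#1##   (Q,_)→(R,#,+1)
state=R head=0 tape=#0#[#]_#1##   (R,#)→(Q,0,+1)
state=Q head=1 tape=#0#0[_]#1##   (Q,_)→(R,#,+1)
state=R head=2 tape=#0#0#[#]1##   (R,#)→(Q,0,+1)
state=Q head=3 tape=#0#0#0[1]##
M halts after 17 transitions.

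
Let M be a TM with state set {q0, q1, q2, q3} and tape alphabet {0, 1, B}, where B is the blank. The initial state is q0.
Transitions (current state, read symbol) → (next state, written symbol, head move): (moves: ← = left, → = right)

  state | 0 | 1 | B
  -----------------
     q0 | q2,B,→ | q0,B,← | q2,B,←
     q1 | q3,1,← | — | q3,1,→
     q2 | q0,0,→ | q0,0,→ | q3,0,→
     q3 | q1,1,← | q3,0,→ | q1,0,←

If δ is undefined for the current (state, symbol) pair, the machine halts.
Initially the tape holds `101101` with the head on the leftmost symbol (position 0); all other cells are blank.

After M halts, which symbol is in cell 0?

B

state=q0 head=0 tape=BBBB[1]01101   (q0,1)→(q0,B,←)
state=q0 head=-1 tape=BBB[B]B01101   (q0,B)→(q2,B,←)
state=q2 head=-2 tape=BB[B]BB01101   (q2,B)→(q3,0,→)
state=q3 head=-1 tape=BB0[B]B01101   (q3,B)→(q1,0,←)
state=q1 head=-2 tape=BB[0]0B01101   (q1,0)→(q3,1,←)
state=q3 head=-3 tape=B[B]10B01101   (q3,B)→(q1,0,←)
state=q1 head=-4 tape=[B]010B01101   (q1,B)→(q3,1,→)
state=q3 head=-3 tape=1[0]10B01101   (q3,0)→(q1,1,←)
state=q1 head=-4 tape=[1]110B01101
Cell 0 holds B when M halts.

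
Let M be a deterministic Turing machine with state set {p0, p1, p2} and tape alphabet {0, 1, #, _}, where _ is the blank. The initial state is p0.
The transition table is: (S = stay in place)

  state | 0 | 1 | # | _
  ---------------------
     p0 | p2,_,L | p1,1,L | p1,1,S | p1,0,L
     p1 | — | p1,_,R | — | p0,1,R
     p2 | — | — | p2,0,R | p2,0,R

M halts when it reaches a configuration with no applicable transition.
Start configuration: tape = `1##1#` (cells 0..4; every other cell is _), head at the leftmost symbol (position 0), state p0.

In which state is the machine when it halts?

p0 | _[1]##1#   read 1 → write 1, move L, go to p1
p1 | [_]1##1#   read _ → write 1, move R, go to p0
p0 | 1[1]##1#   read 1 → write 1, move L, go to p1
p1 | [1]1##1#   read 1 → write _, move R, go to p1
p1 | _[1]##1#   read 1 → write _, move R, go to p1
p1 | __[#]#1#
No transition is defined for (p1, #); M halts in state p1.

p1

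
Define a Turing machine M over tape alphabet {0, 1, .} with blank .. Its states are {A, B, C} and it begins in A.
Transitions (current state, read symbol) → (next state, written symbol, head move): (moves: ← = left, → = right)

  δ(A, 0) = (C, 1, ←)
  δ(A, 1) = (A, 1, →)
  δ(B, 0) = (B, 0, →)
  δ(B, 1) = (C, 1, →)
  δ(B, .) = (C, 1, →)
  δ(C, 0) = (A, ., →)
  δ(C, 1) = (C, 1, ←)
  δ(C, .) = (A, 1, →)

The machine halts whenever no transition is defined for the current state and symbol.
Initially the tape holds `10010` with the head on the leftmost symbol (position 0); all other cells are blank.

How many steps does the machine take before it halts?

31

state=A head=0 tape=...[1]0010.   (A,1)→(A,1,→)
state=A head=1 tape=...1[0]010.   (A,0)→(C,1,←)
state=C head=0 tape=...[1]1010.   (C,1)→(C,1,←)
state=C head=-1 tape=..[.]11010.   (C,.)→(A,1,→)
state=A head=0 tape=..1[1]1010.   (A,1)→(A,1,→)
state=A head=1 tape=..11[1]010.   (A,1)→(A,1,→)
state=A head=2 tape=..111[0]10.   (A,0)→(C,1,←)
state=C head=1 tape=..11[1]110.   (C,1)→(C,1,←)
state=C head=0 tape=..1[1]1110.   (C,1)→(C,1,←)
state=C head=-1 tape=..[1]11110.   (C,1)→(C,1,←)
state=C head=-2 tape=.[.]111110.   (C,.)→(A,1,→)
state=A head=-1 tape=.1[1]11110.   (A,1)→(A,1,→)
state=A head=0 tape=.11[1]1110.   (A,1)→(A,1,→)
state=A head=1 tape=.111[1]110.   (A,1)→(A,1,→)
state=A head=2 tape=.1111[1]10.   (A,1)→(A,1,→)
state=A head=3 tape=.11111[1]0.   (A,1)→(A,1,→)
state=A head=4 tape=.111111[0].   (A,0)→(C,1,←)
state=C head=3 tape=.11111[1]1.   (C,1)→(C,1,←)
state=C head=2 tape=.1111[1]11.   (C,1)→(C,1,←)
state=C head=1 tape=.111[1]111.   (C,1)→(C,1,←)
state=C head=0 tape=.11[1]1111.   (C,1)→(C,1,←)
state=C head=-1 tape=.1[1]11111.   (C,1)→(C,1,←)
state=C head=-2 tape=.[1]111111.   (C,1)→(C,1,←)
state=C head=-3 tape=[.]1111111.   (C,.)→(A,1,→)
state=A head=-2 tape=1[1]111111.   (A,1)→(A,1,→)
state=A head=-1 tape=11[1]11111.   (A,1)→(A,1,→)
state=A head=0 tape=111[1]1111.   (A,1)→(A,1,→)
state=A head=1 tape=1111[1]111.   (A,1)→(A,1,→)
state=A head=2 tape=11111[1]11.   (A,1)→(A,1,→)
state=A head=3 tape=111111[1]1.   (A,1)→(A,1,→)
state=A head=4 tape=1111111[1].   (A,1)→(A,1,→)
state=A head=5 tape=11111111[.]
M halts after 31 transitions.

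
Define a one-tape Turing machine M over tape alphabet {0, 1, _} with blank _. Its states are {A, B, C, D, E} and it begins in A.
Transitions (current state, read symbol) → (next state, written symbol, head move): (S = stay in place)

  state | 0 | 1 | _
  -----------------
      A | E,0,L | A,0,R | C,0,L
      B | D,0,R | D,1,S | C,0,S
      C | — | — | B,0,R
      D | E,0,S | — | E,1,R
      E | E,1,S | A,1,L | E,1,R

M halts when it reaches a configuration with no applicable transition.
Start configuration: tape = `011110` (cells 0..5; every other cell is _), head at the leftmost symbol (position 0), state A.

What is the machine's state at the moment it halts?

state=A head=0 tape=____[0]11110   (A,0)→(E,0,L)
state=E head=-1 tape=___[_]011110   (E,_)→(E,1,R)
state=E head=0 tape=___1[0]11110   (E,0)→(E,1,S)
state=E head=0 tape=___1[1]11110   (E,1)→(A,1,L)
state=A head=-1 tape=___[1]111110   (A,1)→(A,0,R)
state=A head=0 tape=___0[1]11110   (A,1)→(A,0,R)
state=A head=1 tape=___00[1]1110   (A,1)→(A,0,R)
state=A head=2 tape=___000[1]110   (A,1)→(A,0,R)
state=A head=3 tape=___0000[1]10   (A,1)→(A,0,R)
state=A head=4 tape=___00000[1]0   (A,1)→(A,0,R)
state=A head=5 tape=___000000[0]   (A,0)→(E,0,L)
state=E head=4 tape=___00000[0]0   (E,0)→(E,1,S)
state=E head=4 tape=___00000[1]0   (E,1)→(A,1,L)
state=A head=3 tape=___0000[0]10   (A,0)→(E,0,L)
state=E head=2 tape=___000[0]010   (E,0)→(E,1,S)
state=E head=2 tape=___000[1]010   (E,1)→(A,1,L)
state=A head=1 tape=___00[0]1010   (A,0)→(E,0,L)
state=E head=0 tape=___0[0]01010   (E,0)→(E,1,S)
state=E head=0 tape=___0[1]01010   (E,1)→(A,1,L)
state=A head=-1 tape=___[0]101010   (A,0)→(E,0,L)
state=E head=-2 tape=__[_]0101010   (E,_)→(E,1,R)
state=E head=-1 tape=__1[0]101010   (E,0)→(E,1,S)
state=E head=-1 tape=__1[1]101010   (E,1)→(A,1,L)
state=A head=-2 tape=__[1]1101010   (A,1)→(A,0,R)
state=A head=-1 tape=__0[1]101010   (A,1)→(A,0,R)
state=A head=0 tape=__00[1]01010   (A,1)→(A,0,R)
state=A head=1 tape=__000[0]1010   (A,0)→(E,0,L)
state=E head=0 tape=__00[0]01010   (E,0)→(E,1,S)
state=E head=0 tape=__00[1]01010   (E,1)→(A,1,L)
state=A head=-1 tape=__0[0]101010   (A,0)→(E,0,L)
state=E head=-2 tape=__[0]0101010   (E,0)→(E,1,S)
state=E head=-2 tape=__[1]0101010   (E,1)→(A,1,L)
state=A head=-3 tape=_[_]10101010   (A,_)→(C,0,L)
state=C head=-4 tape=[_]010101010   (C,_)→(B,0,R)
state=B head=-3 tape=0[0]10101010   (B,0)→(D,0,R)
state=D head=-2 tape=00[1]0101010
No transition is defined for (D, 1); M halts in state D.

D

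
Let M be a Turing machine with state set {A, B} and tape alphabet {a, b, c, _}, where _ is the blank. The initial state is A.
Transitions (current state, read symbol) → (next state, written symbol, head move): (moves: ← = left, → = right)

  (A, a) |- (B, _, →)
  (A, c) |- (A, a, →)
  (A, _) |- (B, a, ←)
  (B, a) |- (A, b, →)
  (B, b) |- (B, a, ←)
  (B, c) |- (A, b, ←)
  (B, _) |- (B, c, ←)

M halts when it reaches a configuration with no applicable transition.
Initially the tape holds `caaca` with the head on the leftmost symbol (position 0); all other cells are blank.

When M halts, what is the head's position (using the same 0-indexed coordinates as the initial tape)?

A | [c]aaca___   read c → write a, move →, go to A
A | a[a]aca___   read a → write _, move →, go to B
B | a_[a]ca___   read a → write b, move →, go to A
A | a_b[c]a___   read c → write a, move →, go to A
A | a_ba[a]___   read a → write _, move →, go to B
B | a_ba_[_]__   read _ → write c, move ←, go to B
B | a_ba[_]c__   read _ → write c, move ←, go to B
B | a_b[a]cc__   read a → write b, move →, go to A
A | a_bb[c]c__   read c → write a, move →, go to A
A | a_bba[c]__   read c → write a, move →, go to A
A | a_bbaa[_]_   read _ → write a, move ←, go to B
B | a_bba[a]a_   read a → write b, move →, go to A
A | a_bbab[a]_   read a → write _, move →, go to B
B | a_bbab_[_]   read _ → write c, move ←, go to B
B | a_bbab[_]c   read _ → write c, move ←, go to B
B | a_bba[b]cc   read b → write a, move ←, go to B
B | a_bb[a]acc   read a → write b, move →, go to A
A | a_bbb[a]cc   read a → write _, move →, go to B
B | a_bbb_[c]c   read c → write b, move ←, go to A
A | a_bbb[_]bc   read _ → write a, move ←, go to B
B | a_bb[b]abc   read b → write a, move ←, go to B
B | a_b[b]aabc   read b → write a, move ←, go to B
B | a_[b]aaabc   read b → write a, move ←, go to B
B | a[_]aaaabc   read _ → write c, move ←, go to B
B | [a]caaaabc   read a → write b, move →, go to A
A | b[c]aaaabc   read c → write a, move →, go to A
A | ba[a]aaabc   read a → write _, move →, go to B
B | ba_[a]aabc   read a → write b, move →, go to A
A | ba_b[a]abc   read a → write _, move →, go to B
B | ba_b_[a]bc   read a → write b, move →, go to A
A | ba_b_b[b]c
At halt the head is at cell 6.

6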